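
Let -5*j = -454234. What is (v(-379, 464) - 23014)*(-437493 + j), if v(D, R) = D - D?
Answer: 39888578234/5 ≈ 7.9777e+9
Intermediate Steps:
v(D, R) = 0
j = 454234/5 (j = -1/5*(-454234) = 454234/5 ≈ 90847.)
(v(-379, 464) - 23014)*(-437493 + j) = (0 - 23014)*(-437493 + 454234/5) = -23014*(-1733231/5) = 39888578234/5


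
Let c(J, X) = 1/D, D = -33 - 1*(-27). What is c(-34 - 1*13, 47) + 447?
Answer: 2681/6 ≈ 446.83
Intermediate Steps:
D = -6 (D = -33 + 27 = -6)
c(J, X) = -⅙ (c(J, X) = 1/(-6) = -⅙)
c(-34 - 1*13, 47) + 447 = -⅙ + 447 = 2681/6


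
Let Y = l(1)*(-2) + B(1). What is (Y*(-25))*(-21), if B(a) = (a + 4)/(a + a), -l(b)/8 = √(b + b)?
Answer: 2625/2 + 8400*√2 ≈ 13192.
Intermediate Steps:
l(b) = -8*√2*√b (l(b) = -8*√(b + b) = -8*√2*√b)
B(a) = (4 + a)/(2*a) (B(a) = (4 + a)/((2*a)) = (4 + a)*(1/(2*a)) = (4 + a)/(2*a))
Y = 5/2 + 16*√2 (Y = -8*√2*√1*(-2) + (½)*(4 + 1)/1 = -8*√2*1*(-2) + (½)*1*5 = -8*√2*(-2) + 5/2 = 16*√2 + 5/2 = 5/2 + 16*√2 ≈ 25.127)
(Y*(-25))*(-21) = ((5/2 + 16*√2)*(-25))*(-21) = (-125/2 - 400*√2)*(-21) = 2625/2 + 8400*√2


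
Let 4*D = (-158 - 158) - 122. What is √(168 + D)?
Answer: 3*√26/2 ≈ 7.6485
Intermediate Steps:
D = -219/2 (D = ((-158 - 158) - 122)/4 = (-316 - 122)/4 = (¼)*(-438) = -219/2 ≈ -109.50)
√(168 + D) = √(168 - 219/2) = √(117/2) = 3*√26/2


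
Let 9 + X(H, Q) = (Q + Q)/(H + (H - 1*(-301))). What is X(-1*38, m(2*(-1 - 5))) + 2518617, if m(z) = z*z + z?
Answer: 188895688/75 ≈ 2.5186e+6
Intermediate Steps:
m(z) = z + z² (m(z) = z² + z = z + z²)
X(H, Q) = -9 + 2*Q/(301 + 2*H) (X(H, Q) = -9 + (Q + Q)/(H + (H - 1*(-301))) = -9 + (2*Q)/(H + (H + 301)) = -9 + (2*Q)/(H + (301 + H)) = -9 + (2*Q)/(301 + 2*H) = -9 + 2*Q/(301 + 2*H))
X(-1*38, m(2*(-1 - 5))) + 2518617 = (-2709 - (-18)*38 + 2*((2*(-1 - 5))*(1 + 2*(-1 - 5))))/(301 + 2*(-1*38)) + 2518617 = (-2709 - 18*(-38) + 2*((2*(-6))*(1 + 2*(-6))))/(301 + 2*(-38)) + 2518617 = (-2709 + 684 + 2*(-12*(1 - 12)))/(301 - 76) + 2518617 = (-2709 + 684 + 2*(-12*(-11)))/225 + 2518617 = (-2709 + 684 + 2*132)/225 + 2518617 = (-2709 + 684 + 264)/225 + 2518617 = (1/225)*(-1761) + 2518617 = -587/75 + 2518617 = 188895688/75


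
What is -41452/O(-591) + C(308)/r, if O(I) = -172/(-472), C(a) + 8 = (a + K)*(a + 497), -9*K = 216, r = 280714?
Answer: -15965775158/140357 ≈ -1.1375e+5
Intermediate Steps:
K = -24 (K = -1/9*216 = -24)
C(a) = -8 + (-24 + a)*(497 + a) (C(a) = -8 + (a - 24)*(a + 497) = -8 + (-24 + a)*(497 + a))
O(I) = 43/118 (O(I) = -172*(-1/472) = 43/118)
-41452/O(-591) + C(308)/r = -41452/43/118 + (-11936 + 308**2 + 473*308)/280714 = -41452*118/43 + (-11936 + 94864 + 145684)*(1/280714) = -113752 + 228612*(1/280714) = -113752 + 114306/140357 = -15965775158/140357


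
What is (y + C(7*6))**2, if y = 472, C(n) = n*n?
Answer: 4999696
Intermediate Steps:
C(n) = n**2
(y + C(7*6))**2 = (472 + (7*6)**2)**2 = (472 + 42**2)**2 = (472 + 1764)**2 = 2236**2 = 4999696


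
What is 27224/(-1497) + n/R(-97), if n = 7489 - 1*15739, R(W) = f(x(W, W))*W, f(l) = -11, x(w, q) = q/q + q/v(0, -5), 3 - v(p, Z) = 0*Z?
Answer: -3763478/145209 ≈ -25.918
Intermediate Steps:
v(p, Z) = 3 (v(p, Z) = 3 - 0*Z = 3 - 1*0 = 3 + 0 = 3)
x(w, q) = 1 + q/3 (x(w, q) = q/q + q/3 = 1 + q*(⅓) = 1 + q/3)
R(W) = -11*W
n = -8250 (n = 7489 - 15739 = -8250)
27224/(-1497) + n/R(-97) = 27224/(-1497) - 8250/((-11*(-97))) = 27224*(-1/1497) - 8250/1067 = -27224/1497 - 8250*1/1067 = -27224/1497 - 750/97 = -3763478/145209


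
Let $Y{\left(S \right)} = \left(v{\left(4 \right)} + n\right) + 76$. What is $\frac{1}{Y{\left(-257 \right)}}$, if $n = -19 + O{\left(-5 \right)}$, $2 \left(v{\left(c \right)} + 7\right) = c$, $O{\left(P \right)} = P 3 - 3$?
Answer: $\frac{1}{34} \approx 0.029412$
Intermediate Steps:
$O{\left(P \right)} = -3 + 3 P$ ($O{\left(P \right)} = 3 P - 3 = -3 + 3 P$)
$v{\left(c \right)} = -7 + \frac{c}{2}$
$n = -37$ ($n = -19 + \left(-3 + 3 \left(-5\right)\right) = -19 - 18 = -37$)
$Y{\left(S \right)} = 34$ ($Y{\left(S \right)} = \left(\left(-7 + \frac{1}{2} \cdot 4\right) - 37\right) + 76 = \left(\left(-7 + 2\right) - 37\right) + 76 = \left(-5 - 37\right) + 76 = -42 + 76 = 34$)
$\frac{1}{Y{\left(-257 \right)}} = \frac{1}{34}$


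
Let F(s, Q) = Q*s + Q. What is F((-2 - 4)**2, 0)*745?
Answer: 0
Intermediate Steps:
F(s, Q) = Q + Q*s
F((-2 - 4)**2, 0)*745 = (0*(1 + (-2 - 4)**2))*745 = (0*(1 + (-6)**2))*745 = (0*(1 + 36))*745 = (0*37)*745 = 0*745 = 0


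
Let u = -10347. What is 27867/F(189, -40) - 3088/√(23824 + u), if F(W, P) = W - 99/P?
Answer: 371560/2553 - 3088*√13477/13477 ≈ 118.94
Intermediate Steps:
27867/F(189, -40) - 3088/√(23824 + u) = 27867/(189 - 99/(-40)) - 3088/√(23824 - 10347) = 27867/(189 - 99*(-1/40)) - 3088*√13477/13477 = 27867/(189 + 99/40) - 3088*√13477/13477 = 27867/(7659/40) - 3088*√13477/13477 = 27867*(40/7659) - 3088*√13477/13477 = 371560/2553 - 3088*√13477/13477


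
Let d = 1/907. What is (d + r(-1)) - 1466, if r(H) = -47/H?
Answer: -1287032/907 ≈ -1419.0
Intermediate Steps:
d = 1/907 ≈ 0.0011025
(d + r(-1)) - 1466 = (1/907 - 47/(-1)) - 1466 = (1/907 - 47*(-1)) - 1466 = (1/907 + 47) - 1466 = 42630/907 - 1466 = -1287032/907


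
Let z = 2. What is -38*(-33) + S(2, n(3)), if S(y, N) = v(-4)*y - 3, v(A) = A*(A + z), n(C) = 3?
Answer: 1267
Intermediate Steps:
v(A) = A*(2 + A) (v(A) = A*(A + 2) = A*(2 + A))
S(y, N) = -3 + 8*y (S(y, N) = (-4*(2 - 4))*y - 3 = (-4*(-2))*y - 3 = 8*y - 3 = -3 + 8*y)
-38*(-33) + S(2, n(3)) = -38*(-33) + (-3 + 8*2) = 1254 + (-3 + 16) = 1254 + 13 = 1267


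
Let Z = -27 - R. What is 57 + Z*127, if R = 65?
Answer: -11627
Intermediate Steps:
Z = -92 (Z = -27 - 1*65 = -27 - 65 = -92)
57 + Z*127 = 57 - 92*127 = 57 - 11684 = -11627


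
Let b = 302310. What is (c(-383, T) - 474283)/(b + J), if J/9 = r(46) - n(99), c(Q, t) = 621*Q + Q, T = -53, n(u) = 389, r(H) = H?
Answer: -237503/99741 ≈ -2.3812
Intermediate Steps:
c(Q, t) = 622*Q
J = -3087 (J = 9*(46 - 1*389) = 9*(46 - 389) = 9*(-343) = -3087)
(c(-383, T) - 474283)/(b + J) = (622*(-383) - 474283)/(302310 - 3087) = (-238226 - 474283)/299223 = -712509*1/299223 = -237503/99741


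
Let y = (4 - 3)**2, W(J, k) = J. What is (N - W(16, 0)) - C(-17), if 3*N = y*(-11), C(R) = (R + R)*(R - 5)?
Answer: -2303/3 ≈ -767.67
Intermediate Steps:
y = 1 (y = 1**2 = 1)
C(R) = 2*R*(-5 + R) (C(R) = (2*R)*(-5 + R) = 2*R*(-5 + R))
N = -11/3 (N = (1*(-11))/3 = (1/3)*(-11) = -11/3 ≈ -3.6667)
(N - W(16, 0)) - C(-17) = (-11/3 - 1*16) - 2*(-17)*(-5 - 17) = (-11/3 - 16) - 2*(-17)*(-22) = -59/3 - 1*748 = -59/3 - 748 = -2303/3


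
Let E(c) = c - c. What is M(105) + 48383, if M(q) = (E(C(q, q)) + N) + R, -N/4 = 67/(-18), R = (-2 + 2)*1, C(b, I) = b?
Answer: 435581/9 ≈ 48398.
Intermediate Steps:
R = 0 (R = 0*1 = 0)
E(c) = 0
N = 134/9 (N = -268/(-18) = -268*(-1)/18 = -4*(-67/18) = 134/9 ≈ 14.889)
M(q) = 134/9 (M(q) = (0 + 134/9) + 0 = 134/9 + 0 = 134/9)
M(105) + 48383 = 134/9 + 48383 = 435581/9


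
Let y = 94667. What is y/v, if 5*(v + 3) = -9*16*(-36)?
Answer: 473335/5169 ≈ 91.572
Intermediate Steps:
v = 5169/5 (v = -3 + (-9*16*(-36))/5 = -3 + (-144*(-36))/5 = -3 + (⅕)*5184 = -3 + 5184/5 = 5169/5 ≈ 1033.8)
y/v = 94667/(5169/5) = 94667*(5/5169) = 473335/5169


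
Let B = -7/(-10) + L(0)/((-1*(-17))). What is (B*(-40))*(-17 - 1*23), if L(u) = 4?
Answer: 25440/17 ≈ 1496.5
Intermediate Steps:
B = 159/170 (B = -7/(-10) + 4/((-1*(-17))) = -7*(-⅒) + 4/17 = 7/10 + 4*(1/17) = 7/10 + 4/17 = 159/170 ≈ 0.93529)
(B*(-40))*(-17 - 1*23) = ((159/170)*(-40))*(-17 - 1*23) = -636*(-17 - 23)/17 = -636/17*(-40) = 25440/17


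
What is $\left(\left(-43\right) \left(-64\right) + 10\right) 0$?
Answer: $0$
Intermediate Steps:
$\left(\left(-43\right) \left(-64\right) + 10\right) 0 = \left(2752 + 10\right) 0 = 2762 \cdot 0 = 0$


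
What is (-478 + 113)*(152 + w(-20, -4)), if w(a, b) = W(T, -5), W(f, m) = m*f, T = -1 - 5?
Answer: -66430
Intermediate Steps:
T = -6
W(f, m) = f*m
w(a, b) = 30 (w(a, b) = -6*(-5) = 30)
(-478 + 113)*(152 + w(-20, -4)) = (-478 + 113)*(152 + 30) = -365*182 = -66430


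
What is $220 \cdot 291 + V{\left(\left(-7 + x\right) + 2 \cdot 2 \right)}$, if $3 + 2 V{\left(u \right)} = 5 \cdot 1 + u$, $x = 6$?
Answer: $\frac{128045}{2} \approx 64023.0$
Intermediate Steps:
$V{\left(u \right)} = 1 + \frac{u}{2}$ ($V{\left(u \right)} = - \frac{3}{2} + \frac{5 \cdot 1 + u}{2} = - \frac{3}{2} + \frac{5 + u}{2} = - \frac{3}{2} + \left(\frac{5}{2} + \frac{u}{2}\right) = 1 + \frac{u}{2}$)
$220 \cdot 291 + V{\left(\left(-7 + x\right) + 2 \cdot 2 \right)} = 220 \cdot 291 + \left(1 + \frac{\left(-7 + 6\right) + 2 \cdot 2}{2}\right) = 64020 + \left(1 + \frac{-1 + 4}{2}\right) = 64020 + \left(1 + \frac{1}{2} \cdot 3\right) = 64020 + \left(1 + \frac{3}{2}\right) = 64020 + \frac{5}{2} = \frac{128045}{2}$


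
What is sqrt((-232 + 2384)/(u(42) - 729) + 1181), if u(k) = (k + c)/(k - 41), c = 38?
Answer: sqrt(496041733)/649 ≈ 34.317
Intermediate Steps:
u(k) = (38 + k)/(-41 + k) (u(k) = (k + 38)/(k - 41) = (38 + k)/(-41 + k))
sqrt((-232 + 2384)/(u(42) - 729) + 1181) = sqrt((-232 + 2384)/((38 + 42)/(-41 + 42) - 729) + 1181) = sqrt(2152/(80/1 - 729) + 1181) = sqrt(2152/(1*80 - 729) + 1181) = sqrt(2152/(80 - 729) + 1181) = sqrt(2152/(-649) + 1181) = sqrt(2152*(-1/649) + 1181) = sqrt(-2152/649 + 1181) = sqrt(764317/649) = sqrt(496041733)/649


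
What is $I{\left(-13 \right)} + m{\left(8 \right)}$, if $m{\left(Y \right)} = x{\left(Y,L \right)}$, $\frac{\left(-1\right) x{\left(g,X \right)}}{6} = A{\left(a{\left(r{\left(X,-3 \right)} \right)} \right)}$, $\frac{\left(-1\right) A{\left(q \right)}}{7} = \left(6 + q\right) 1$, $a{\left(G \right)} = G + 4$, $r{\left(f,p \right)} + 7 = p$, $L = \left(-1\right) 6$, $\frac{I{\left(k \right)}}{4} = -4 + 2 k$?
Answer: $-120$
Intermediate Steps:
$I{\left(k \right)} = -16 + 8 k$ ($I{\left(k \right)} = 4 \left(-4 + 2 k\right) = -16 + 8 k$)
$L = -6$
$r{\left(f,p \right)} = -7 + p$
$a{\left(G \right)} = 4 + G$
$A{\left(q \right)} = -42 - 7 q$ ($A{\left(q \right)} = - 7 \left(6 + q\right) 1 = - 7 \left(6 + q\right) = -42 - 7 q$)
$x{\left(g,X \right)} = 0$ ($x{\left(g,X \right)} = - 6 \left(-42 - 7 \left(4 - 10\right)\right) = - 6 \left(-42 - -42\right) = - 6 \left(-42 + 42\right) = \left(-6\right) 0 = 0$)
$m{\left(Y \right)} = 0$
$I{\left(-13 \right)} + m{\left(8 \right)} = \left(-16 + 8 \left(-13\right)\right) + 0 = \left(-16 - 104\right) + 0 = -120 + 0 = -120$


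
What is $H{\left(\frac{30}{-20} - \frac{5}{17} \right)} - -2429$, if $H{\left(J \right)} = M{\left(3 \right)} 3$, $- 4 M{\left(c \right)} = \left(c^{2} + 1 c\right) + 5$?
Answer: $\frac{9665}{4} \approx 2416.3$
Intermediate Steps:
$M{\left(c \right)} = - \frac{5}{4} - \frac{c}{4} - \frac{c^{2}}{4}$ ($M{\left(c \right)} = - \frac{\left(c^{2} + 1 c\right) + 5}{4} = - \frac{\left(c^{2} + c\right) + 5}{4} = - \frac{\left(c + c^{2}\right) + 5}{4} = - \frac{5 + c + c^{2}}{4} = - \frac{5}{4} - \frac{c}{4} - \frac{c^{2}}{4}$)
$H{\left(J \right)} = - \frac{51}{4}$ ($H{\left(J \right)} = \left(- \frac{5}{4} - \frac{3}{4} - \frac{3^{2}}{4}\right) 3 = \left(- \frac{5}{4} - \frac{3}{4} - \frac{9}{4}\right) 3 = \left(- \frac{17}{4}\right) 3 = - \frac{51}{4}$)
$H{\left(\frac{30}{-20} - \frac{5}{17} \right)} - -2429 = - \frac{51}{4} - -2429 = - \frac{51}{4} + 2429 = \frac{9665}{4}$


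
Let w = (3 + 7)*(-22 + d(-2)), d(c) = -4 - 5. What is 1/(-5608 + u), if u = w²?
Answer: 1/90492 ≈ 1.1051e-5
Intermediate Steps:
d(c) = -9
w = -310 (w = (3 + 7)*(-22 - 9) = 10*(-31) = -310)
u = 96100 (u = (-310)² = 96100)
1/(-5608 + u) = 1/(-5608 + 96100) = 1/90492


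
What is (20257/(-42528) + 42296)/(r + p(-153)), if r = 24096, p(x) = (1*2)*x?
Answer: 1798744031/1011741120 ≈ 1.7779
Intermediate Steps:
p(x) = 2*x
(20257/(-42528) + 42296)/(r + p(-153)) = (20257/(-42528) + 42296)/(24096 + 2*(-153)) = (20257*(-1/42528) + 42296)/(24096 - 306) = (-20257/42528 + 42296)/23790 = (1798744031/42528)*(1/23790) = 1798744031/1011741120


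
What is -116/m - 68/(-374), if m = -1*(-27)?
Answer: -1222/297 ≈ -4.1145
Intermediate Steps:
m = 27
-116/m - 68/(-374) = -116/27 - 68/(-374) = -116*1/27 - 68*(-1/374) = -116/27 + 2/11 = -1222/297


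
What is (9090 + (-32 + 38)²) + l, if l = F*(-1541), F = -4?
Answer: 15290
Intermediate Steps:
l = 6164 (l = -4*(-1541) = 6164)
(9090 + (-32 + 38)²) + l = (9090 + (-32 + 38)²) + 6164 = (9090 + 6²) + 6164 = (9090 + 36) + 6164 = 9126 + 6164 = 15290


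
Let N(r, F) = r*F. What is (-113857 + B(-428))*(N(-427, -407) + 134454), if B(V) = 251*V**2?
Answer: 14137665990461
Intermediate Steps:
N(r, F) = F*r
(-113857 + B(-428))*(N(-427, -407) + 134454) = (-113857 + 251*(-428)**2)*(-407*(-427) + 134454) = (-113857 + 251*183184)*(173789 + 134454) = (-113857 + 45979184)*308243 = 45865327*308243 = 14137665990461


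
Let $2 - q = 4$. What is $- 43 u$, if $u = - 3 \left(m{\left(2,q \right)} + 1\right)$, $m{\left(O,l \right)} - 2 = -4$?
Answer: $-129$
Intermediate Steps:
$q = -2$ ($q = 2 - 4 = -2$)
$m{\left(O,l \right)} = -2$ ($m{\left(O,l \right)} = 2 - 4 = -2$)
$u = 3$ ($u = - 3 \left(-2 + 1\right) = \left(-3\right) \left(-1\right) = 3$)
$- 43 u = \left(-43\right) 3 = -129$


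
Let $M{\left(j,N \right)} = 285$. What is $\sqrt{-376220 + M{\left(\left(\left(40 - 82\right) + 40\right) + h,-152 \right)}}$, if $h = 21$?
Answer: $i \sqrt{375935} \approx 613.14 i$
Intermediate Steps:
$\sqrt{-376220 + M{\left(\left(\left(40 - 82\right) + 40\right) + h,-152 \right)}} = \sqrt{-376220 + 285} = \sqrt{-375935} = i \sqrt{375935}$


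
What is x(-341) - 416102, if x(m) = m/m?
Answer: -416101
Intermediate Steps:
x(m) = 1
x(-341) - 416102 = 1 - 416102 = -416101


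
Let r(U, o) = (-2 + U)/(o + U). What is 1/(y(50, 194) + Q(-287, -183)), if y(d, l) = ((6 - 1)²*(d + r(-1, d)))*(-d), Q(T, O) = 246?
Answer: -49/3046696 ≈ -1.6083e-5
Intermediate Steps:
r(U, o) = (-2 + U)/(U + o)
y(d, l) = -d*(-75/(-1 + d) + 25*d) (y(d, l) = ((6 - 1)²*(d + (-2 - 1)/(-1 + d)))*(-d) = (5²*(d - 3/(-1 + d)))*(-d) = (25*(d - 3/(-1 + d)))*(-d) = (-75/(-1 + d) + 25*d)*(-d) = -d*(-75/(-1 + d) + 25*d))
1/(y(50, 194) + Q(-287, -183)) = 1/(25*50*(3 + 50 - 1*50²)/(-1 + 50) + 246) = 1/(25*50*(3 + 50 - 1*2500)/49 + 246) = 1/(25*50*(1/49)*(3 + 50 - 2500) + 246) = 1/(25*50*(1/49)*(-2447) + 246) = 1/(-3058750/49 + 246) = 1/(-3046696/49) = -49/3046696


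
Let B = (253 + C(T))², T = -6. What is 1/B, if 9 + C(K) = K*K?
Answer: 1/78400 ≈ 1.2755e-5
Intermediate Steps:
C(K) = -9 + K² (C(K) = -9 + K*K = -9 + K²)
B = 78400 (B = (253 + (-9 + (-6)²))² = (253 + (-9 + 36))² = (253 + 27)² = 280² = 78400)
1/B = 1/78400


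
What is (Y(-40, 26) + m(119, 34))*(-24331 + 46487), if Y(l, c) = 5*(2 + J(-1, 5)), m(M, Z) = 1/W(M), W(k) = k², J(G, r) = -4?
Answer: -3137489004/14161 ≈ -2.2156e+5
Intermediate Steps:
m(M, Z) = M⁻² (m(M, Z) = 1/(M²) = M⁻²)
Y(l, c) = -10 (Y(l, c) = 5*(2 - 4) = 5*(-2) = -10)
(Y(-40, 26) + m(119, 34))*(-24331 + 46487) = (-10 + 119⁻²)*(-24331 + 46487) = (-10 + 1/14161)*22156 = -141609/14161*22156 = -3137489004/14161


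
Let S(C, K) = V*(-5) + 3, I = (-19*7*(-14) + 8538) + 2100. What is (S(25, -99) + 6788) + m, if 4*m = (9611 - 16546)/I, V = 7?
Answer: 67558613/10000 ≈ 6755.9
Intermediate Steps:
I = 12500 (I = (-133*(-14) + 8538) + 2100 = (1862 + 8538) + 2100 = 10400 + 2100 = 12500)
S(C, K) = -32 (S(C, K) = 7*(-5) + 3 = -35 + 3 = -32)
m = -1387/10000 (m = ((9611 - 16546)/12500)/4 = (-6935*1/12500)/4 = (¼)*(-1387/2500) = -1387/10000 ≈ -0.13870)
(S(25, -99) + 6788) + m = (-32 + 6788) - 1387/10000 = 6756 - 1387/10000 = 67558613/10000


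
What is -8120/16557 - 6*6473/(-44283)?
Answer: 94487602/244397877 ≈ 0.38661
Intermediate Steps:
-8120/16557 - 6*6473/(-44283) = -8120*1/16557 - 38838*(-1/44283) = -8120/16557 + 12946/14761 = 94487602/244397877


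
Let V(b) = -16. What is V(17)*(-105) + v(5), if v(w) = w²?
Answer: 1705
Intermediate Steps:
V(17)*(-105) + v(5) = -16*(-105) + 5² = 1680 + 25 = 1705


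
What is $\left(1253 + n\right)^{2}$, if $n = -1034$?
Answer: $47961$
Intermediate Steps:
$\left(1253 + n\right)^{2} = \left(1253 - 1034\right)^{2} = 219^{2} = 47961$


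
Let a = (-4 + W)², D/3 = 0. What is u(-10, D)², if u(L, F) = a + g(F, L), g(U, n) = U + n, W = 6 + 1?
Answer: 1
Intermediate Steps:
W = 7
D = 0 (D = 3*0 = 0)
a = 9 (a = (-4 + 7)² = 3² = 9)
u(L, F) = 9 + F + L (u(L, F) = 9 + (F + L) = 9 + F + L)
u(-10, D)² = (9 + 0 - 10)² = (-1)² = 1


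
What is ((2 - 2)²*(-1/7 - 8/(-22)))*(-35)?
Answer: 0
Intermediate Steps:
((2 - 2)²*(-1/7 - 8/(-22)))*(-35) = (0²*(-1*⅐ - 8*(-1/22)))*(-35) = (0*(-⅐ + 4/11))*(-35) = (0*(17/77))*(-35) = 0*(-35) = 0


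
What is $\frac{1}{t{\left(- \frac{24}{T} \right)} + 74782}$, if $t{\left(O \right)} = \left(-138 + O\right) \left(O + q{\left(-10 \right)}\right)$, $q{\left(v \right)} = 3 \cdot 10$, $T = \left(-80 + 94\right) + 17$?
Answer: $\frac{961}{67967890} \approx 1.4139 \cdot 10^{-5}$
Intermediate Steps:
$T = 31$ ($T = 14 + 17 = 31$)
$q{\left(v \right)} = 30$
$t{\left(O \right)} = \left(-138 + O\right) \left(30 + O\right)$ ($t{\left(O \right)} = \left(-138 + O\right) \left(O + 30\right) = \left(-138 + O\right) \left(30 + O\right)$)
$\frac{1}{t{\left(- \frac{24}{T} \right)} + 74782} = \frac{1}{\left(-4140 + \left(- \frac{24}{31}\right)^{2} - 108 \left(- \frac{24}{31}\right)\right) + 74782} = \frac{1}{\left(-4140 + \left(\left(-24\right) \frac{1}{31}\right)^{2} - 108 \left(\left(-24\right) \frac{1}{31}\right)\right) + 74782} = \frac{1}{\left(-4140 + \left(- \frac{24}{31}\right)^{2} - - \frac{2592}{31}\right) + 74782} = \frac{1}{\left(-4140 + \frac{576}{961} + \frac{2592}{31}\right) + 74782} = \frac{1}{- \frac{3897612}{961} + 74782} = \frac{1}{\frac{67967890}{961}} = \frac{961}{67967890}$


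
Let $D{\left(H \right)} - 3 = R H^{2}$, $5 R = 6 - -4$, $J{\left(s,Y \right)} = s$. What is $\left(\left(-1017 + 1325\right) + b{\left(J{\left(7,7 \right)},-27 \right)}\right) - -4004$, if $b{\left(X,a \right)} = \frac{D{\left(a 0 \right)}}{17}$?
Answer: $\frac{73307}{17} \approx 4312.2$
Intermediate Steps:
$R = 2$ ($R = \frac{6 - -4}{5} = \frac{6 + 4}{5} = \frac{1}{5} \cdot 10 = 2$)
$D{\left(H \right)} = 3 + 2 H^{2}$
$b{\left(X,a \right)} = \frac{3}{17}$ ($b{\left(X,a \right)} = \frac{3 + 2 \left(a 0\right)^{2}}{17} = \left(3 + 2 \cdot 0^{2}\right) \frac{1}{17} = \left(3 + 2 \cdot 0\right) \frac{1}{17} = \left(3 + 0\right) \frac{1}{17} = 3 \cdot \frac{1}{17} = \frac{3}{17}$)
$\left(\left(-1017 + 1325\right) + b{\left(J{\left(7,7 \right)},-27 \right)}\right) - -4004 = \left(\left(-1017 + 1325\right) + \frac{3}{17}\right) - -4004 = \left(308 + \frac{3}{17}\right) + 4004 = \frac{5239}{17} + 4004 = \frac{73307}{17}$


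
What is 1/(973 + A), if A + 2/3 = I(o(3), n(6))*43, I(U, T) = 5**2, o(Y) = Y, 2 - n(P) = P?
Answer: 3/6142 ≈ 0.00048844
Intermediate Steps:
n(P) = 2 - P
I(U, T) = 25
A = 3223/3 (A = -2/3 + 25*43 = -2/3 + 1075 = 3223/3 ≈ 1074.3)
1/(973 + A) = 1/(973 + 3223/3) = 1/(6142/3) = 3/6142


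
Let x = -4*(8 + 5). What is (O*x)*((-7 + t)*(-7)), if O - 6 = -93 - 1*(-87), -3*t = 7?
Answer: 0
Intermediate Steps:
t = -7/3 (t = -1/3*7 = -7/3 ≈ -2.3333)
O = 0 (O = 6 + (-93 - 1*(-87)) = 6 + (-93 + 87) = 6 - 6 = 0)
x = -52 (x = -4*13 = -52)
(O*x)*((-7 + t)*(-7)) = (0*(-52))*((-7 - 7/3)*(-7)) = 0*(-28/3*(-7)) = 0*(196/3) = 0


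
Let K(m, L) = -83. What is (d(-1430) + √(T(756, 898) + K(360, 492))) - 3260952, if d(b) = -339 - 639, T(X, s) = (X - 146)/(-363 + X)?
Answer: -3261930 + I*√12579537/393 ≈ -3.2619e+6 + 9.0248*I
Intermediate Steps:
T(X, s) = (-146 + X)/(-363 + X)
d(b) = -978
(d(-1430) + √(T(756, 898) + K(360, 492))) - 3260952 = (-978 + √((-146 + 756)/(-363 + 756) - 83)) - 3260952 = (-978 + √(610/393 - 83)) - 3260952 = (-978 + √(-32009/393)) - 3260952 = (-978 + I*√12579537/393) - 3260952 = -3261930 + I*√12579537/393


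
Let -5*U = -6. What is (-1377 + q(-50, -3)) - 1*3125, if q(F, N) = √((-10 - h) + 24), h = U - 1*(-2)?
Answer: -4502 + 3*√30/5 ≈ -4498.7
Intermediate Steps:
U = 6/5 (U = -⅕*(-6) = 6/5 ≈ 1.2000)
h = 16/5 (h = 6/5 - 1*(-2) = 6/5 + 2 = 16/5 ≈ 3.2000)
q(F, N) = 3*√30/5 (q(F, N) = √((-10 - 1*16/5) + 24) = √((-10 - 16/5) + 24) = √(-66/5 + 24) = √(54/5) = 3*√30/5)
(-1377 + q(-50, -3)) - 1*3125 = (-1377 + 3*√30/5) - 1*3125 = (-1377 + 3*√30/5) - 3125 = -4502 + 3*√30/5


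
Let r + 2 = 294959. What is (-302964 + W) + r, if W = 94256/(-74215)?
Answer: -594333761/74215 ≈ -8008.3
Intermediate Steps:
r = 294957 (r = -2 + 294959 = 294957)
W = -94256/74215 (W = 94256*(-1/74215) = -94256/74215 ≈ -1.2700)
(-302964 + W) + r = (-302964 - 94256/74215) + 294957 = -22484567516/74215 + 294957 = -594333761/74215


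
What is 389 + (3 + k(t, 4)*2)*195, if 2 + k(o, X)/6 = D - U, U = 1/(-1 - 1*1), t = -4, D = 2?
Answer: 2144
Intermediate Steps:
U = -½ (U = 1/(-1 - 1) = 1/(-2) = -½ ≈ -0.50000)
k(o, X) = 3 (k(o, X) = -12 + 6*(2 - 1*(-½)) = -12 + 6*(2 + ½) = -12 + 6*(5/2) = -12 + 15 = 3)
389 + (3 + k(t, 4)*2)*195 = 389 + (3 + 3*2)*195 = 389 + (3 + 6)*195 = 389 + 9*195 = 389 + 1755 = 2144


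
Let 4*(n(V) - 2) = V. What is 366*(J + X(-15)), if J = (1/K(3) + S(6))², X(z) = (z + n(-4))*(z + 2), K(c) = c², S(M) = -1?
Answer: 1806332/27 ≈ 66901.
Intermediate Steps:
n(V) = 2 + V/4
X(z) = (1 + z)*(2 + z) (X(z) = (z + (2 + (¼)*(-4)))*(z + 2) = (z + (2 - 1))*(2 + z) = (z + 1)*(2 + z) = (1 + z)*(2 + z))
J = 64/81 (J = (1/(3²) - 1)² = (1/9 - 1)² = (⅑ - 1)² = (-8/9)² = 64/81 ≈ 0.79012)
366*(J + X(-15)) = 366*(64/81 + (2 + (-15)² + 3*(-15))) = 366*(64/81 + (2 + 225 - 45)) = 366*(64/81 + 182) = 366*(14806/81) = 1806332/27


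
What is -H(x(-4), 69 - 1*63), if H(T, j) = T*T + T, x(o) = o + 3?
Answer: 0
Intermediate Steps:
x(o) = 3 + o
H(T, j) = T + T**2 (H(T, j) = T**2 + T = T + T**2)
-H(x(-4), 69 - 1*63) = -(3 - 4)*(1 + (3 - 4)) = -(-1)*(1 - 1) = -(-1)*0 = -1*0 = 0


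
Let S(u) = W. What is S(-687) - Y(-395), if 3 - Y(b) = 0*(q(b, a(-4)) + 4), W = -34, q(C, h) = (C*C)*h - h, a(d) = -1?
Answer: -37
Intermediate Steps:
q(C, h) = -h + h*C**2 (q(C, h) = C**2*h - h = h*C**2 - h = -h + h*C**2)
S(u) = -34
Y(b) = 3 (Y(b) = 3 - 0*(-(-1 + b**2) + 4) = 3 - 0*((1 - b**2) + 4) = 3 - 0*(5 - b**2) = 3 - 1*0 = 3 + 0 = 3)
S(-687) - Y(-395) = -34 - 1*3 = -34 - 3 = -37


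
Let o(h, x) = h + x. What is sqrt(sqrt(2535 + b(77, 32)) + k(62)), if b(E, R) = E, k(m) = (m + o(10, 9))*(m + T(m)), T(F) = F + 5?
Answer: sqrt(10449 + 2*sqrt(653)) ≈ 102.47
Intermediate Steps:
T(F) = 5 + F
k(m) = (5 + 2*m)*(19 + m) (k(m) = (m + (10 + 9))*(m + (5 + m)) = (m + 19)*(5 + 2*m) = (19 + m)*(5 + 2*m) = (5 + 2*m)*(19 + m))
sqrt(sqrt(2535 + b(77, 32)) + k(62)) = sqrt(sqrt(2535 + 77) + (95 + 2*62**2 + 43*62)) = sqrt(sqrt(2612) + (95 + 2*3844 + 2666)) = sqrt(2*sqrt(653) + (95 + 7688 + 2666)) = sqrt(2*sqrt(653) + 10449) = sqrt(10449 + 2*sqrt(653))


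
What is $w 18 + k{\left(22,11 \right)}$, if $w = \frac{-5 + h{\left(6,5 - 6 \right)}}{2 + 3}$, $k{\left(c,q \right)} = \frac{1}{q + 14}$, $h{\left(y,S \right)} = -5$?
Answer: $- \frac{899}{25} \approx -35.96$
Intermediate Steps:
$k{\left(c,q \right)} = \frac{1}{14 + q}$
$w = -2$ ($w = \frac{-5 - 5}{2 + 3} = - \frac{10}{5} = \left(-10\right) \frac{1}{5} = -2$)
$w 18 + k{\left(22,11 \right)} = \left(-2\right) 18 + \frac{1}{14 + 11} = -36 + \frac{1}{25} = - \frac{899}{25}$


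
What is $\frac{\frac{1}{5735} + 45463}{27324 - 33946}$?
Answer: $- \frac{130365153}{18988585} \approx -6.8654$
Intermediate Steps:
$\frac{\frac{1}{5735} + 45463}{27324 - 33946} = \frac{\frac{1}{5735} + 45463}{-6622} = \frac{260730306}{5735} \left(- \frac{1}{6622}\right) = - \frac{130365153}{18988585}$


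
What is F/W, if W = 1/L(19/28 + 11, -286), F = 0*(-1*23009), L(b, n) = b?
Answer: 0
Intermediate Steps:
F = 0 (F = 0*(-23009) = 0)
W = 28/327 (W = 1/(19/28 + 11) = 1/(327/28) = 28/327 ≈ 0.085627)
F/W = 0/(28/327) = 0*(327/28) = 0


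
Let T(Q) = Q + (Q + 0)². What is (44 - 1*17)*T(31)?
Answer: 26784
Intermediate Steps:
T(Q) = Q + Q²
(44 - 1*17)*T(31) = (44 - 1*17)*(31*(1 + 31)) = (44 - 17)*(31*32) = 27*992 = 26784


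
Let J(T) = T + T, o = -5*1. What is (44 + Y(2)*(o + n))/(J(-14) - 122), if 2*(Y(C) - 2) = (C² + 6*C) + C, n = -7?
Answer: 44/75 ≈ 0.58667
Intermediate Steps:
o = -5
J(T) = 2*T
Y(C) = 2 + C²/2 + 7*C/2 (Y(C) = 2 + ((C² + 6*C) + C)/2 = 2 + (C² + 7*C)/2 = 2 + (C²/2 + 7*C/2) = 2 + C²/2 + 7*C/2)
(44 + Y(2)*(o + n))/(J(-14) - 122) = (44 + (2 + (½)*2² + (7/2)*2)*(-5 - 7))/(2*(-14) - 122) = (44 + (2 + (½)*4 + 7)*(-12))/(-28 - 122) = (44 + (2 + 2 + 7)*(-12))/(-150) = (44 + 11*(-12))*(-1/150) = (44 - 132)*(-1/150) = -88*(-1/150) = 44/75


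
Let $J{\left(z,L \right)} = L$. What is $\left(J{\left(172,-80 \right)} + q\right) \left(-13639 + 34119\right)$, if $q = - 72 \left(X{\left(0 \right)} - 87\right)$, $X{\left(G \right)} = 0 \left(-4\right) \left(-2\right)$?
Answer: $126648320$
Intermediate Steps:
$X{\left(G \right)} = 0$ ($X{\left(G \right)} = 0 \left(-2\right) = 0$)
$q = 6264$ ($q = - 72 \left(0 - 87\right) = \left(-72\right) \left(-87\right) = 6264$)
$\left(J{\left(172,-80 \right)} + q\right) \left(-13639 + 34119\right) = \left(-80 + 6264\right) \left(-13639 + 34119\right) = 6184 \cdot 20480 = 126648320$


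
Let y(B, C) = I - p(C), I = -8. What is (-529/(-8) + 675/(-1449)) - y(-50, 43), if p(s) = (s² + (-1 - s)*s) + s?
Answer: 94873/1288 ≈ 73.659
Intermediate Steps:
p(s) = s + s² + s*(-1 - s) (p(s) = (s² + s*(-1 - s)) + s = s + s² + s*(-1 - s))
y(B, C) = -8 (y(B, C) = -8 - 1*0 = -8 + 0 = -8)
(-529/(-8) + 675/(-1449)) - y(-50, 43) = (-529/(-8) + 675/(-1449)) - 1*(-8) = (-529*(-⅛) + 675*(-1/1449)) + 8 = (529/8 - 75/161) + 8 = 84569/1288 + 8 = 94873/1288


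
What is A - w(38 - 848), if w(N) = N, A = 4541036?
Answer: 4541846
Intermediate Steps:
A - w(38 - 848) = 4541036 - (38 - 848) = 4541036 - 1*(-810) = 4541036 + 810 = 4541846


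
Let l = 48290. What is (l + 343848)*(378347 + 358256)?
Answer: 288850027214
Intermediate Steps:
(l + 343848)*(378347 + 358256) = (48290 + 343848)*(378347 + 358256) = 392138*736603 = 288850027214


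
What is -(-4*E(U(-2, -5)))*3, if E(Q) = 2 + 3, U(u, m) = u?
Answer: 60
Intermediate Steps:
E(Q) = 5
-(-4*E(U(-2, -5)))*3 = -(-4*5)*3 = -(-20)*3 = -1*(-60) = 60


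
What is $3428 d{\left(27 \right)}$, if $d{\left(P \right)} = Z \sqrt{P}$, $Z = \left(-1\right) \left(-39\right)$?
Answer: $401076 \sqrt{3} \approx 6.9468 \cdot 10^{5}$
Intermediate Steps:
$Z = 39$
$d{\left(P \right)} = 39 \sqrt{P}$
$3428 d{\left(27 \right)} = 3428 \cdot 39 \sqrt{27} = 3428 \cdot 39 \cdot 3 \sqrt{3} = 3428 \cdot 117 \sqrt{3} = 401076 \sqrt{3}$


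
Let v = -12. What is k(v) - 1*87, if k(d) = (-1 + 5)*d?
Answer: -135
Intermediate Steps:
k(d) = 4*d
k(v) - 1*87 = 4*(-12) - 1*87 = -48 - 87 = -135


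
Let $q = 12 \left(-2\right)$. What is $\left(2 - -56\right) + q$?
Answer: $34$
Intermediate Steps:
$q = -24$
$\left(2 - -56\right) + q = \left(2 - -56\right) - 24 = \left(2 + 56\right) - 24 = 58 - 24 = 34$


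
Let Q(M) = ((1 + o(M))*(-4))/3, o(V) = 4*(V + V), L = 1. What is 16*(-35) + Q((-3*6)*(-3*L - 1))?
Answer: -3988/3 ≈ -1329.3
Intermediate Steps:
o(V) = 8*V (o(V) = 4*(2*V) = 8*V)
Q(M) = -4/3 - 32*M/3 (Q(M) = ((1 + 8*M)*(-4))/3 = (-4 - 32*M)*(1/3) = -4/3 - 32*M/3)
16*(-35) + Q((-3*6)*(-3*L - 1)) = 16*(-35) + (-4/3 - 32*(-3*6)*(-3*1 - 1)/3) = -560 + (-4/3 - (-192)*(-3 - 1)) = -560 + (-4/3 - (-192)*(-4)) = -560 + (-4/3 - 32/3*72) = -560 + (-4/3 - 768) = -560 - 2308/3 = -3988/3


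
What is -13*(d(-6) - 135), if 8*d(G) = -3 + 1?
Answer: 7033/4 ≈ 1758.3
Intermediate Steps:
d(G) = -1/4 (d(G) = (-3 + 1)/8 = (1/8)*(-2) = -1/4)
-13*(d(-6) - 135) = -13*(-1/4 - 135) = -13*(-541/4) = 7033/4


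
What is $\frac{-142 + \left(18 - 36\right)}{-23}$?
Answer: $\frac{160}{23} \approx 6.9565$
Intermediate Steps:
$\frac{-142 + \left(18 - 36\right)}{-23} = \left(-142 + \left(18 - 36\right)\right) \left(- \frac{1}{23}\right) = \left(-142 - 18\right) \left(- \frac{1}{23}\right) = \left(-160\right) \left(- \frac{1}{23}\right) = \frac{160}{23}$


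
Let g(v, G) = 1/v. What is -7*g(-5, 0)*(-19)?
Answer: -133/5 ≈ -26.600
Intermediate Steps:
-7*g(-5, 0)*(-19) = -7/(-5)*(-19) = -7*(-⅕)*(-19) = (7/5)*(-19) = -133/5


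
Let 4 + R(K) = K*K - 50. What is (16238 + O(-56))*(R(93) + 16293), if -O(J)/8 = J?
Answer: 415281168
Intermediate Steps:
O(J) = -8*J
R(K) = -54 + K² (R(K) = -4 + (K*K - 50) = -4 + (K² - 50) = -4 + (-50 + K²) = -54 + K²)
(16238 + O(-56))*(R(93) + 16293) = (16238 - 8*(-56))*((-54 + 93²) + 16293) = (16238 + 448)*((-54 + 8649) + 16293) = 16686*(8595 + 16293) = 16686*24888 = 415281168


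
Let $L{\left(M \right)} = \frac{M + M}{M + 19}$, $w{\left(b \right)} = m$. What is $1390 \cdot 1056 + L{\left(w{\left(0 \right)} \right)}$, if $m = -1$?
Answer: $\frac{13210559}{9} \approx 1.4678 \cdot 10^{6}$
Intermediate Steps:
$w{\left(b \right)} = -1$
$L{\left(M \right)} = \frac{2 M}{19 + M}$
$1390 \cdot 1056 + L{\left(w{\left(0 \right)} \right)} = 1390 \cdot 1056 + 2 \left(-1\right) \frac{1}{19 - 1} = 1467840 + 2 \left(-1\right) \frac{1}{18} = 1467840 - \frac{1}{9} = \frac{13210559}{9}$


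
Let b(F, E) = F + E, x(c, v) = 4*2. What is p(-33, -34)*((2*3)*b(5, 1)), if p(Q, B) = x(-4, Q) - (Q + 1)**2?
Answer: -36576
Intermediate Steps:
x(c, v) = 8
b(F, E) = E + F
p(Q, B) = 8 - (1 + Q)**2 (p(Q, B) = 8 - (Q + 1)**2 = 8 - (1 + Q)**2)
p(-33, -34)*((2*3)*b(5, 1)) = (8 - (1 - 33)**2)*((2*3)*(1 + 5)) = (8 - 1*(-32)**2)*(6*6) = (8 - 1*1024)*36 = (8 - 1024)*36 = -1016*36 = -36576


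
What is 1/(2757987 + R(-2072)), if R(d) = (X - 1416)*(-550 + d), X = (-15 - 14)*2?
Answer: 1/6622815 ≈ 1.5099e-7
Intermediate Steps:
X = -58 (X = -29*2 = -58)
R(d) = 810700 - 1474*d (R(d) = (-58 - 1416)*(-550 + d) = -1474*(-550 + d) = 810700 - 1474*d)
1/(2757987 + R(-2072)) = 1/(2757987 + (810700 - 1474*(-2072))) = 1/(2757987 + (810700 + 3054128)) = 1/(2757987 + 3864828) = 1/6622815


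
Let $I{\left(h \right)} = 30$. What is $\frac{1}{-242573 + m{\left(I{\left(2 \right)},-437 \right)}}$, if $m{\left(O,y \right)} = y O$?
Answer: $- \frac{1}{255683} \approx -3.9111 \cdot 10^{-6}$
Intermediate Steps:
$m{\left(O,y \right)} = O y$
$\frac{1}{-242573 + m{\left(I{\left(2 \right)},-437 \right)}} = \frac{1}{-242573 + 30 \left(-437\right)} = \frac{1}{-242573 - 13110} = \frac{1}{-255683} = - \frac{1}{255683}$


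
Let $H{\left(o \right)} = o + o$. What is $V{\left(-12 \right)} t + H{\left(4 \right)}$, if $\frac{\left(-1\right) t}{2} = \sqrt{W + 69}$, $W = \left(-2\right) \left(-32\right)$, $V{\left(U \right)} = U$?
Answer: $8 + 24 \sqrt{133} \approx 284.78$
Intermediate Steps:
$W = 64$
$H{\left(o \right)} = 2 o$
$t = - 2 \sqrt{133}$ ($t = - 2 \sqrt{64 + 69} = - 2 \sqrt{133} \approx -23.065$)
$V{\left(-12 \right)} t + H{\left(4 \right)} = - 12 \left(- 2 \sqrt{133}\right) + 2 \cdot 4 = 24 \sqrt{133} + 8 = 8 + 24 \sqrt{133}$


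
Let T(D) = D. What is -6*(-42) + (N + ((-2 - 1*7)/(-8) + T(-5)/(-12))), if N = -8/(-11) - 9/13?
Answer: 870275/3432 ≈ 253.58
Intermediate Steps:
N = 5/143 (N = -8*(-1/11) - 9*1/13 = 8/11 - 9/13 = 5/143 ≈ 0.034965)
-6*(-42) + (N + ((-2 - 1*7)/(-8) + T(-5)/(-12))) = -6*(-42) + (5/143 + ((-2 - 1*7)/(-8) - 5/(-12))) = 252 + (5/143 + ((-2 - 7)*(-1/8) - 5*(-1/12))) = 252 + (5/143 + (-9*(-1/8) + 5/12)) = 252 + (5/143 + (9/8 + 5/12)) = 252 + (5/143 + 37/24) = 252 + 5411/3432 = 870275/3432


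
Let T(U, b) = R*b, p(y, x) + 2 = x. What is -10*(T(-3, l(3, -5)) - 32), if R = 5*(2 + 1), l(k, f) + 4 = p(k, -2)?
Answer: 1520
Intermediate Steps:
p(y, x) = -2 + x
l(k, f) = -8 (l(k, f) = -4 + (-2 - 2) = -4 - 4 = -8)
R = 15 (R = 5*3 = 15)
T(U, b) = 15*b
-10*(T(-3, l(3, -5)) - 32) = -10*(15*(-8) - 32) = -10*(-120 - 32) = -10*(-152) = 1520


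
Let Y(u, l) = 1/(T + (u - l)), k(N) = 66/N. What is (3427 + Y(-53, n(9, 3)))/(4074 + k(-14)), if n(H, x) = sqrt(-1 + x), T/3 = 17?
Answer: 7994/9495 + 7*sqrt(2)/56970 ≈ 0.84209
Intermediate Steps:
T = 51 (T = 3*17 = 51)
Y(u, l) = 1/(51 + u - l) (Y(u, l) = 1/(51 + (u - l)) = 1/(51 + u - l))
(3427 + Y(-53, n(9, 3)))/(4074 + k(-14)) = (3427 + 1/(51 - 53 - sqrt(-1 + 3)))/(4074 + 66/(-14)) = (3427 + 1/(51 - 53 - sqrt(2)))/(4074 + 66*(-1/14)) = (3427 + 1/(-2 - sqrt(2)))/(4074 - 33/7) = (3427 + 1/(-2 - sqrt(2)))/(28485/7) = (3427 + 1/(-2 - sqrt(2)))*(7/28485) = 23989/28485 + 7/(28485*(-2 - sqrt(2)))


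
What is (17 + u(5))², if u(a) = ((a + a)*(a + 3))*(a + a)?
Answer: 667489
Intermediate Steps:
u(a) = 4*a²*(3 + a) (u(a) = ((2*a)*(3 + a))*(2*a) = (2*a*(3 + a))*(2*a) = 4*a²*(3 + a))
(17 + u(5))² = (17 + 4*5²*(3 + 5))² = (17 + 4*25*8)² = (17 + 800)² = 817² = 667489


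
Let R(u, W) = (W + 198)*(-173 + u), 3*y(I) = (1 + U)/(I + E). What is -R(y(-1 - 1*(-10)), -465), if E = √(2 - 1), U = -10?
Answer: -462711/10 ≈ -46271.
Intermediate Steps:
E = 1 (E = √1 = 1)
y(I) = -3/(1 + I) (y(I) = ((1 - 10)/(I + 1))/3 = (-9/(1 + I))/3 = -3/(1 + I))
R(u, W) = (-173 + u)*(198 + W) (R(u, W) = (198 + W)*(-173 + u) = (-173 + u)*(198 + W))
-R(y(-1 - 1*(-10)), -465) = -(-34254 - 173*(-465) + 198*(-3/(1 + (-1 - 1*(-10)))) - (-1395)/(1 + (-1 - 1*(-10)))) = -(-34254 + 80445 + 198*(-3/(1 + (-1 + 10))) - (-1395)/(1 + (-1 + 10))) = -(-34254 + 80445 + 198*(-3/(1 + 9)) - (-1395)/(1 + 9)) = -(-34254 + 80445 + 198*(-3/10) - (-1395)/10) = -(-34254 + 80445 + 198*(-3*⅒) - (-1395)/10) = -(-34254 + 80445 + 198*(-3/10) - 465*(-3/10)) = -(-34254 + 80445 - 297/5 + 279/2) = -1*462711/10 = -462711/10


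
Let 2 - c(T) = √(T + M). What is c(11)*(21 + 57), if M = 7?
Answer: 156 - 234*√2 ≈ -174.93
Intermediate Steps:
c(T) = 2 - √(7 + T) (c(T) = 2 - √(T + 7) = 2 - √(7 + T))
c(11)*(21 + 57) = (2 - √(7 + 11))*(21 + 57) = (2 - √18)*78 = (2 - 3*√2)*78 = 156 - 234*√2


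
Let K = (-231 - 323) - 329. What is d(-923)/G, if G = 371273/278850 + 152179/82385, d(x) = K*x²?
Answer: -3456311657642565150/14604488051 ≈ -2.3666e+8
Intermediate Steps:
K = -883 (K = -554 - 329 = -883)
d(x) = -883*x²
G = 14604488051/4594611450 (G = 371273*(1/278850) + 152179*(1/82385) = 371273/278850 + 152179/82385 = 14604488051/4594611450 ≈ 3.1786)
d(-923)/G = (-883*(-923)²)/(14604488051/4594611450) = -883*851929*(4594611450/14604488051) = -752253307*4594611450/14604488051 = -3456311657642565150/14604488051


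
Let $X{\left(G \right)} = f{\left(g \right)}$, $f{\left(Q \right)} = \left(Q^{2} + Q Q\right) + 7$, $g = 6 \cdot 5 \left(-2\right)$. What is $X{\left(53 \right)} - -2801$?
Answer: $10008$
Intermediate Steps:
$g = -60$ ($g = 30 \left(-2\right) = -60$)
$f{\left(Q \right)} = 7 + 2 Q^{2}$ ($f{\left(Q \right)} = \left(Q^{2} + Q^{2}\right) + 7 = 2 Q^{2} + 7 = 7 + 2 Q^{2}$)
$X{\left(G \right)} = 7207$ ($X{\left(G \right)} = 7 + 2 \left(-60\right)^{2} = 7 + 2 \cdot 3600 = 7 + 7200 = 7207$)
$X{\left(53 \right)} - -2801 = 7207 - -2801 = 7207 + 2801 = 10008$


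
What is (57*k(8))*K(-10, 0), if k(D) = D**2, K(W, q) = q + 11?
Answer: 40128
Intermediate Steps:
K(W, q) = 11 + q
(57*k(8))*K(-10, 0) = (57*8**2)*(11 + 0) = (57*64)*11 = 3648*11 = 40128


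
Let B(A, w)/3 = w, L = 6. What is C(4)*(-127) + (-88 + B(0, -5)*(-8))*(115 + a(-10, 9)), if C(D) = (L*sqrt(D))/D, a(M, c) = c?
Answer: 3587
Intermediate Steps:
B(A, w) = 3*w
C(D) = 6/sqrt(D) (C(D) = (6*sqrt(D))/D = 6/sqrt(D))
C(4)*(-127) + (-88 + B(0, -5)*(-8))*(115 + a(-10, 9)) = (6/sqrt(4))*(-127) + (-88 + (3*(-5))*(-8))*(115 + 9) = (6*(1/2))*(-127) + (-88 - 15*(-8))*124 = 3*(-127) + (-88 + 120)*124 = -381 + 32*124 = -381 + 3968 = 3587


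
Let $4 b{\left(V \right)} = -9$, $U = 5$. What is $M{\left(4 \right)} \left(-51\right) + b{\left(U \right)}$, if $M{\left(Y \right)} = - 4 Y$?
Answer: $\frac{3255}{4} \approx 813.75$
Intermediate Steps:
$b{\left(V \right)} = - \frac{9}{4}$ ($b{\left(V \right)} = \frac{1}{4} \left(-9\right) = - \frac{9}{4}$)
$M{\left(4 \right)} \left(-51\right) + b{\left(U \right)} = \left(-4\right) 4 \left(-51\right) - \frac{9}{4} = \left(-16\right) \left(-51\right) - \frac{9}{4} = 816 - \frac{9}{4} = \frac{3255}{4}$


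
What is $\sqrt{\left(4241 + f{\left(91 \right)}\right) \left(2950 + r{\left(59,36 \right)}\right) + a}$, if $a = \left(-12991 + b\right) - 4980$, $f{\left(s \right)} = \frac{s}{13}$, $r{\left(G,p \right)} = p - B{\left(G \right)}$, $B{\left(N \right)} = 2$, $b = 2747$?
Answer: $2 \sqrt{3165202} \approx 3558.2$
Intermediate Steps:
$r{\left(G,p \right)} = -2 + p$ ($r{\left(G,p \right)} = p - 2 = -2 + p$)
$f{\left(s \right)} = \frac{s}{13}$ ($f{\left(s \right)} = s \frac{1}{13} = \frac{s}{13}$)
$a = -15224$ ($a = \left(-12991 + 2747\right) - 4980 = -10244 - 4980 = -15224$)
$\sqrt{\left(4241 + f{\left(91 \right)}\right) \left(2950 + r{\left(59,36 \right)}\right) + a} = \sqrt{\left(4241 + \frac{1}{13} \cdot 91\right) \left(2950 + \left(-2 + 36\right)\right) - 15224} = \sqrt{\left(4241 + 7\right) \left(2950 + 34\right) - 15224} = \sqrt{4248 \cdot 2984 - 15224} = \sqrt{12676032 - 15224} = \sqrt{12660808} = 2 \sqrt{3165202}$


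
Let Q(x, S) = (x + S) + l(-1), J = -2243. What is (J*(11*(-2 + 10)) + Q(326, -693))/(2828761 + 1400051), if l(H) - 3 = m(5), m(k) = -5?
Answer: -197753/4228812 ≈ -0.046763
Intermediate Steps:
l(H) = -2 (l(H) = 3 - 5 = -2)
Q(x, S) = -2 + S + x (Q(x, S) = (x + S) - 2 = (S + x) - 2 = -2 + S + x)
(J*(11*(-2 + 10)) + Q(326, -693))/(2828761 + 1400051) = (-24673*(-2 + 10) + (-2 - 693 + 326))/(2828761 + 1400051) = (-24673*8 - 369)/4228812 = (-2243*88 - 369)*(1/4228812) = (-197384 - 369)*(1/4228812) = -197753*1/4228812 = -197753/4228812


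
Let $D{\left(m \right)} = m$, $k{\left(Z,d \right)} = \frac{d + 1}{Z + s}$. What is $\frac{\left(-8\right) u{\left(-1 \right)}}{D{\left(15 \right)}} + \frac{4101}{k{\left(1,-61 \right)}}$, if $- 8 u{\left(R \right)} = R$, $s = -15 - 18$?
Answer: $\frac{32807}{15} \approx 2187.1$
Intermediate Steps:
$s = -33$
$u{\left(R \right)} = - \frac{R}{8}$
$k{\left(Z,d \right)} = \frac{1 + d}{-33 + Z}$ ($k{\left(Z,d \right)} = \frac{d + 1}{Z - 33} = \frac{1 + d}{-33 + Z}$)
$\frac{\left(-8\right) u{\left(-1 \right)}}{D{\left(15 \right)}} + \frac{4101}{k{\left(1,-61 \right)}} = \frac{\left(-8\right) \left(\left(- \frac{1}{8}\right) \left(-1\right)\right)}{15} + \frac{4101}{\frac{1}{-33 + 1} \left(1 - 61\right)} = \left(-8\right) \frac{1}{8} \cdot \frac{1}{15} + \frac{4101}{\frac{1}{-32} \left(-60\right)} = \left(-1\right) \frac{1}{15} + \frac{4101}{\left(- \frac{1}{32}\right) \left(-60\right)} = - \frac{1}{15} + \frac{4101}{\frac{15}{8}} = - \frac{1}{15} + 4101 \cdot \frac{8}{15} = - \frac{1}{15} + \frac{10936}{5} = \frac{32807}{15}$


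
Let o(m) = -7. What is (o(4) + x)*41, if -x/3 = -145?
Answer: 17548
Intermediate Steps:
x = 435 (x = -3*(-145) = 435)
(o(4) + x)*41 = (-7 + 435)*41 = 428*41 = 17548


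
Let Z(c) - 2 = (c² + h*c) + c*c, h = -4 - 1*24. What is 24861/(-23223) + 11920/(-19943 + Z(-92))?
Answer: -95894139/3382817 ≈ -28.347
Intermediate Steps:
h = -28 (h = -4 - 24 = -28)
Z(c) = 2 - 28*c + 2*c² (Z(c) = 2 + ((c² - 28*c) + c*c) = 2 + ((c² - 28*c) + c²) = 2 + (-28*c + 2*c²) = 2 - 28*c + 2*c²)
24861/(-23223) + 11920/(-19943 + Z(-92)) = 24861/(-23223) + 11920/(-19943 + (2 - 28*(-92) + 2*(-92)²)) = 24861*(-1/23223) + 11920/(-19943 + (2 + 2576 + 2*8464)) = -8287/7741 + 11920/(-19943 + (2 + 2576 + 16928)) = -8287/7741 + 11920/(-19943 + 19506) = -8287/7741 + 11920/(-437) = -8287/7741 + 11920*(-1/437) = -8287/7741 - 11920/437 = -95894139/3382817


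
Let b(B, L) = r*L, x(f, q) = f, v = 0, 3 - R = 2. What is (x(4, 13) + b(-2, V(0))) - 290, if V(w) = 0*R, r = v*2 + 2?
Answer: -286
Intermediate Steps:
R = 1 (R = 3 - 1*2 = 3 - 2 = 1)
r = 2 (r = 0*2 + 2 = 0 + 2 = 2)
V(w) = 0 (V(w) = 0*1 = 0)
b(B, L) = 2*L
(x(4, 13) + b(-2, V(0))) - 290 = (4 + 2*0) - 290 = (4 + 0) - 290 = 4 - 290 = -286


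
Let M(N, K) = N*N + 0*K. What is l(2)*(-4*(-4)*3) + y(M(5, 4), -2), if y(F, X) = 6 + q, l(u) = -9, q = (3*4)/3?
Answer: -422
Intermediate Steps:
M(N, K) = N² (M(N, K) = N² + 0 = N²)
q = 4 (q = 12*(⅓) = 4)
y(F, X) = 10 (y(F, X) = 6 + 4 = 10)
l(2)*(-4*(-4)*3) + y(M(5, 4), -2) = -9*(-4*(-4))*3 + 10 = -144*3 + 10 = -9*48 + 10 = -432 + 10 = -422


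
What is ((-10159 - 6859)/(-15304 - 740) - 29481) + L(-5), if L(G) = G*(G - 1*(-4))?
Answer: -236447963/8022 ≈ -29475.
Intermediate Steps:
L(G) = G*(4 + G) (L(G) = G*(G + 4) = G*(4 + G))
((-10159 - 6859)/(-15304 - 740) - 29481) + L(-5) = ((-10159 - 6859)/(-15304 - 740) - 29481) - 5*(4 - 5) = (-17018/(-16044) - 29481) - 5*(-1) = (-17018*(-1/16044) - 29481) + 5 = (8509/8022 - 29481) + 5 = -236488073/8022 + 5 = -236447963/8022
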